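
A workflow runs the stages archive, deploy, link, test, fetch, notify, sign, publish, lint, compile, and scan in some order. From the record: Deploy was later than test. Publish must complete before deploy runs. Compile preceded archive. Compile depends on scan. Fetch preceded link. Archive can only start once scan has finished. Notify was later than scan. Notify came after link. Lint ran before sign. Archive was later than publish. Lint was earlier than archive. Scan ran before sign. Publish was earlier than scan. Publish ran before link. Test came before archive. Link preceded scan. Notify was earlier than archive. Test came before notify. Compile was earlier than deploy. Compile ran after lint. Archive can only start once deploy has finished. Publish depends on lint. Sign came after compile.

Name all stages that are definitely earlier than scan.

fetch, link, lint, publish

Directly stated before scan: link and publish.
Fetch reaches scan via fetch → link → scan.
Lint reaches scan via lint → publish → scan.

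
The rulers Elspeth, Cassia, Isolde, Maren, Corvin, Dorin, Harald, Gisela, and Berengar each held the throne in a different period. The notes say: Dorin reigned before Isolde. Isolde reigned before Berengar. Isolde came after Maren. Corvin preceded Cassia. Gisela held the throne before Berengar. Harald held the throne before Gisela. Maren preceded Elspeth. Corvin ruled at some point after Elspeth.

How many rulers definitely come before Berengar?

Directly stated before Berengar: Gisela and Isolde.
Dorin reaches Berengar via Dorin → Isolde → Berengar.
Harald reaches Berengar via Harald → Gisela → Berengar.
Maren reaches Berengar via Maren → Isolde → Berengar.
That's Dorin, Gisela, Harald, Isolde, and Maren — 5 in all.

5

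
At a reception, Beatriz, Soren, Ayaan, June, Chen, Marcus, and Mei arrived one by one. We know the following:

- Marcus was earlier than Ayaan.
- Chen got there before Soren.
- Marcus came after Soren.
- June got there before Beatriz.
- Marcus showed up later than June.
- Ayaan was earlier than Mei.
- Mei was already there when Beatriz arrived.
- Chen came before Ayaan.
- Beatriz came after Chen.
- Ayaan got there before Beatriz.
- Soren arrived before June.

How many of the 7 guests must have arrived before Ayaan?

4

Directly stated before Ayaan: Chen and Marcus.
June reaches Ayaan via June → Marcus → Ayaan.
Soren reaches Ayaan via Soren → Marcus → Ayaan.
That's Chen, June, Marcus, and Soren — 4 in all.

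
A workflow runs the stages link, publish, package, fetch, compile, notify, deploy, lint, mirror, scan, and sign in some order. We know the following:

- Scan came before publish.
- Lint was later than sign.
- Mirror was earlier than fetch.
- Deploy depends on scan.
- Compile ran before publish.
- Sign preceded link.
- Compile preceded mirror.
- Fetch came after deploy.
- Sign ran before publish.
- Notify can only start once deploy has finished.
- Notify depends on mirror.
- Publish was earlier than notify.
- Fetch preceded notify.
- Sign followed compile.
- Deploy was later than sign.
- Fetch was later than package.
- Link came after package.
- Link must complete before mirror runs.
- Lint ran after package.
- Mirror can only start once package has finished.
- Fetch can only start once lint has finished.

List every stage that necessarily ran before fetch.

Directly stated before fetch: deploy, lint, mirror, and package.
Compile reaches fetch via compile → mirror → fetch.
Link reaches fetch via link → mirror → fetch.
Scan reaches fetch via scan → deploy → fetch.
Likewise sign reaches fetch by chaining the stated constraints.

compile, deploy, link, lint, mirror, package, scan, sign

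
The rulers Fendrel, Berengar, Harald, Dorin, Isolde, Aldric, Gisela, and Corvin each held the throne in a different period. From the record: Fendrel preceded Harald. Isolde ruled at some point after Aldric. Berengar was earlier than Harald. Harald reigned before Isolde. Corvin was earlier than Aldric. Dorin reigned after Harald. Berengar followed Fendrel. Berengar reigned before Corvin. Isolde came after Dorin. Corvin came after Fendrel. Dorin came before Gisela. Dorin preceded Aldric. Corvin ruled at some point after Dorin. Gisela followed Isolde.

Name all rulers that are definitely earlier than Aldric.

Berengar, Corvin, Dorin, Fendrel, Harald

Directly stated before Aldric: Corvin and Dorin.
Berengar reaches Aldric via Berengar → Corvin → Aldric.
Fendrel reaches Aldric via Fendrel → Corvin → Aldric.
Harald reaches Aldric via Harald → Dorin → Aldric.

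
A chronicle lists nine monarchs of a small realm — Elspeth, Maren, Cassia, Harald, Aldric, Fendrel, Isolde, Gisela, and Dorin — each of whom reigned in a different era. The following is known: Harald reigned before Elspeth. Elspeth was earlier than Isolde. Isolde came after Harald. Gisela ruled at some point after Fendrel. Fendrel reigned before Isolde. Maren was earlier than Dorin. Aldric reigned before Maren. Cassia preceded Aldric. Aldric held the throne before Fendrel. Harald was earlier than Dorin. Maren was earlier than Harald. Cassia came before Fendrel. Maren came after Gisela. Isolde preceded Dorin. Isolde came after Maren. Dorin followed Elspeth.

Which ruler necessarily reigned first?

Cassia

Cassia has a chain of constraints placing them before every other ruler, so Cassia must be first.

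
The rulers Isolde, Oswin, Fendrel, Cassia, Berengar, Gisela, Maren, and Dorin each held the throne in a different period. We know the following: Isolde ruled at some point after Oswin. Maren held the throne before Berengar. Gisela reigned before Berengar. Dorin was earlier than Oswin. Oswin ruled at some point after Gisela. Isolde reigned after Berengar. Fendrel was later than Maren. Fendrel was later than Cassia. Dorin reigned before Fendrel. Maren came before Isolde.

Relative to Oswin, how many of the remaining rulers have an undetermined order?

Forced before Oswin: Dorin and Gisela; forced after Oswin: Isolde.
That leaves Berengar, Cassia, Fendrel, and Maren with no forced order relative to Oswin — 4.

4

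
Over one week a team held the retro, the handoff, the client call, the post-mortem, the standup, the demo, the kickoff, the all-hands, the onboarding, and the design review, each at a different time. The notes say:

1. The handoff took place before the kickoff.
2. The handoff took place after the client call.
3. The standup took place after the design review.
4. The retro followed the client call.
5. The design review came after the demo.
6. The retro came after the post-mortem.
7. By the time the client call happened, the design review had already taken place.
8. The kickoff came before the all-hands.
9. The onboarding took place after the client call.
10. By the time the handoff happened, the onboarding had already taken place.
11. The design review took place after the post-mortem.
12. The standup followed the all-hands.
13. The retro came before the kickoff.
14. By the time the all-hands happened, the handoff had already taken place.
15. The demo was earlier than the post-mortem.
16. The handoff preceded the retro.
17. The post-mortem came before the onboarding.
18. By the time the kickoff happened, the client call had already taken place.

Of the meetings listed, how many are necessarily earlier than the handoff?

Directly stated before the handoff: the client call and the onboarding.
The demo reaches the handoff via the demo → the post-mortem → the onboarding → the handoff.
The design review reaches the handoff via the design review → the client call → the handoff.
The post-mortem reaches the handoff via the post-mortem → the onboarding → the handoff.
No chain forces the kickoff (or any of the others) ahead of the handoff.
That's the client call, the demo, the design review, the onboarding, and the post-mortem — 5 in all.

5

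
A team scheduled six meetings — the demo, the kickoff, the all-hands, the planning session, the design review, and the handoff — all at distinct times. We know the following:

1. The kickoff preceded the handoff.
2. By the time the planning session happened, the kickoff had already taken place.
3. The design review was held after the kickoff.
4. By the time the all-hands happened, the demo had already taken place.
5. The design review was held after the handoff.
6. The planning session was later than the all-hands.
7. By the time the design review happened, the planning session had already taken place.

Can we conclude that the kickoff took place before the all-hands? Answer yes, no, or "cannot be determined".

No chain of stated constraints runs from the kickoff to the all-hands, and none runs from the all-hands to the kickoff either.
So the relative order of the kickoff and the all-hands is not fixed by the given facts.

cannot be determined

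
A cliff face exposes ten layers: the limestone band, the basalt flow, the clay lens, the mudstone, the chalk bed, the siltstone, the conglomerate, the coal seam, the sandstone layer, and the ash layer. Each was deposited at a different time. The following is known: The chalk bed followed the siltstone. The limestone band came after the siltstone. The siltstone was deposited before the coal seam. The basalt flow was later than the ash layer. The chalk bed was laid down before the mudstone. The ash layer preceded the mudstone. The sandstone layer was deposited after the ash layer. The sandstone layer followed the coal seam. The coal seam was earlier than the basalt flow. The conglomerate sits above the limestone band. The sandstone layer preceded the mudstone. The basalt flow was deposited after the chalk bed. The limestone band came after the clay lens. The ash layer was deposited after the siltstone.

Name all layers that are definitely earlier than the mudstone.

the ash layer, the chalk bed, the coal seam, the sandstone layer, the siltstone

Directly stated before the mudstone: the ash layer, the chalk bed, and the sandstone layer.
The coal seam reaches the mudstone via the coal seam → the sandstone layer → the mudstone.
The siltstone reaches the mudstone via the siltstone → the ash layer → the mudstone.
No chain forces the conglomerate (or any of the others) ahead of the mudstone.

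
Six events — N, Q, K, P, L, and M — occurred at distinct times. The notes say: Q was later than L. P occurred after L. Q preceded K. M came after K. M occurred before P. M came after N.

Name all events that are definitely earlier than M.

K, L, N, Q

Directly stated before M: K and N.
L reaches M via L → Q → K → M.
Q reaches M via Q → K → M.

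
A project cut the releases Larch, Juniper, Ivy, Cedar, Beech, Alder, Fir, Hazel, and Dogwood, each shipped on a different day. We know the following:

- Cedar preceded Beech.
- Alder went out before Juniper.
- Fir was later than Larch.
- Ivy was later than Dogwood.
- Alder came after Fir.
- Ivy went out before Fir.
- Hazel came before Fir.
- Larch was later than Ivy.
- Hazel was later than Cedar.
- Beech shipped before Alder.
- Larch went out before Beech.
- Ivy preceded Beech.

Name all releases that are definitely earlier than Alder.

Directly stated before Alder: Beech and Fir.
Cedar reaches Alder via Cedar → Beech → Alder.
Dogwood reaches Alder via Dogwood → Ivy → Beech → Alder.
Hazel reaches Alder via Hazel → Fir → Alder.
Likewise Ivy and Larch each reach Alder by chaining the stated constraints.

Beech, Cedar, Dogwood, Fir, Hazel, Ivy, Larch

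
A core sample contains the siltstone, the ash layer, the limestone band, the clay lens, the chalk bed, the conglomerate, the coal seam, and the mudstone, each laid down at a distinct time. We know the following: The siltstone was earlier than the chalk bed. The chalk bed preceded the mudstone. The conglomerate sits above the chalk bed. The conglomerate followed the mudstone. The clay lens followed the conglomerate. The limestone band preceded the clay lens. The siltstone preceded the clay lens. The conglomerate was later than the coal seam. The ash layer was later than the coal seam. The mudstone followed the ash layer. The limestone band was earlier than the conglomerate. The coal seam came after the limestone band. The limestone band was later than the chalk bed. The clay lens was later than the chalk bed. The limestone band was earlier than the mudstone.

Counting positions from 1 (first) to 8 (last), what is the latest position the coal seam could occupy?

The coal seam must come before the ash layer, the clay lens, the conglomerate, and the mudstone — 4 layers forced after it.
Everything else can be placed before the coal seam in some valid order, so the coal seam can sit as late as position 8 − 4 = 4.

4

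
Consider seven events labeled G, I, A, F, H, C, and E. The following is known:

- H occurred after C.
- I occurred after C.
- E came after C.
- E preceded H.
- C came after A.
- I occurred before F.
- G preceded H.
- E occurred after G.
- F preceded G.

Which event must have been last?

H

Every other event has a chain of constraints placing it before H, so H is last.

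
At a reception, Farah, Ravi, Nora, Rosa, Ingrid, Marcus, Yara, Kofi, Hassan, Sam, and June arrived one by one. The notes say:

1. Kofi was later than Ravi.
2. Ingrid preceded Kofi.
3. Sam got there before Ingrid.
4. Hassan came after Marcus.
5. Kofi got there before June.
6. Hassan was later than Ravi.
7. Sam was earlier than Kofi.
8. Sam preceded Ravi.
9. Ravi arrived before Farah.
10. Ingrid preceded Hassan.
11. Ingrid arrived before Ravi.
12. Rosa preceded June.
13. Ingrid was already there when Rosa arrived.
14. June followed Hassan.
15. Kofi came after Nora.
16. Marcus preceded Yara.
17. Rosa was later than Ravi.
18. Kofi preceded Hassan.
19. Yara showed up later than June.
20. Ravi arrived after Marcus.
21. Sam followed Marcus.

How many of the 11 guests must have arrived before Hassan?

Directly stated before Hassan: Ingrid, Kofi, Marcus, and Ravi.
Nora reaches Hassan via Nora → Kofi → Hassan.
Sam reaches Hassan via Sam → Ingrid → Hassan.
That's Ingrid, Kofi, Marcus, Nora, Ravi, and Sam — 6 in all.

6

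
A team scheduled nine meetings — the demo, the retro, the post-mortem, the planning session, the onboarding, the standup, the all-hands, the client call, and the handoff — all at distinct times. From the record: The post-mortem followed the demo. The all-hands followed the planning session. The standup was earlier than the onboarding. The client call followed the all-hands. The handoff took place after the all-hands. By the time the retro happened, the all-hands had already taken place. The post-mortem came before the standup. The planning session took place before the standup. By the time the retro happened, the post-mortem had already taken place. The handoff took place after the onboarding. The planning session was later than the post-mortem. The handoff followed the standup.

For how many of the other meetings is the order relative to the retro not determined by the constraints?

4

Forced before the retro: the all-hands, the demo, the planning session, and the post-mortem.
That leaves the client call, the handoff, the onboarding, and the standup with no forced order relative to the retro — 4.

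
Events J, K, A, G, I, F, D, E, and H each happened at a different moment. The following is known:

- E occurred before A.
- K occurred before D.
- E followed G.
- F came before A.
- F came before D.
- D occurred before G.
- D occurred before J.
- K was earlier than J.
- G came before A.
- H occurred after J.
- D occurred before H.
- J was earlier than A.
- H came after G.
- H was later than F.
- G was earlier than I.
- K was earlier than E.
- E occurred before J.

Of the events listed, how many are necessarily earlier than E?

4

Directly stated before E: G and K.
D reaches E via D → G → E.
F reaches E via F → D → G → E.
No chain forces I (or any of the others) ahead of E.
That's D, F, G, and K — 4 in all.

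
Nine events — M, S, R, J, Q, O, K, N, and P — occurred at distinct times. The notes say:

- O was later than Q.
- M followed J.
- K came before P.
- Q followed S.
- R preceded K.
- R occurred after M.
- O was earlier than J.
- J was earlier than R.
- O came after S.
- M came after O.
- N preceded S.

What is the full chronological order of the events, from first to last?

N, S, Q, O, J, M, R, K, P

The constraints fix every adjacent pair, so only one ordering works:
N → S → Q → O → J → M → R → K → P.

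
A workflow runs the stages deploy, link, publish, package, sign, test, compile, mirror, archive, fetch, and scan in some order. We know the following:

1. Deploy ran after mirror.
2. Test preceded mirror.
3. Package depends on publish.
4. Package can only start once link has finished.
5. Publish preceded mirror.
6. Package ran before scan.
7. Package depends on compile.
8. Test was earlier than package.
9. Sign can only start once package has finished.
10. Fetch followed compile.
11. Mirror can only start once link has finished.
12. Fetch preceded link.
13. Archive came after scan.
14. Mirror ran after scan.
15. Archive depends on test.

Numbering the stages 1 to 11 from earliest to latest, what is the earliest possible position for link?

Compile and fetch must both come before link — 2 forced predecessors.
Nothing else is forced ahead of link, so its earliest slot is position 2 + 1 = 3.

3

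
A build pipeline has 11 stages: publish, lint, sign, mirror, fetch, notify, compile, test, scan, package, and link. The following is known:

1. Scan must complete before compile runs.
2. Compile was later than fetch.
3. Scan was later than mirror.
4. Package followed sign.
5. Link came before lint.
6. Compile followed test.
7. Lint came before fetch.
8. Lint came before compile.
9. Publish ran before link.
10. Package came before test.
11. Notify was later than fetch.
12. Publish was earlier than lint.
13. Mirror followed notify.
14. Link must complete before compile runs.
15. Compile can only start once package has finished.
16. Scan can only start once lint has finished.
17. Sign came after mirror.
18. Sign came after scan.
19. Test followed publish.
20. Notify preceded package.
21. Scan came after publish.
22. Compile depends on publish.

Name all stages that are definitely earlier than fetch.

Directly stated before fetch: lint.
Link reaches fetch via link → lint → fetch.
Publish reaches fetch via publish → lint → fetch.
No chain forces notify (or any of the others) ahead of fetch.

link, lint, publish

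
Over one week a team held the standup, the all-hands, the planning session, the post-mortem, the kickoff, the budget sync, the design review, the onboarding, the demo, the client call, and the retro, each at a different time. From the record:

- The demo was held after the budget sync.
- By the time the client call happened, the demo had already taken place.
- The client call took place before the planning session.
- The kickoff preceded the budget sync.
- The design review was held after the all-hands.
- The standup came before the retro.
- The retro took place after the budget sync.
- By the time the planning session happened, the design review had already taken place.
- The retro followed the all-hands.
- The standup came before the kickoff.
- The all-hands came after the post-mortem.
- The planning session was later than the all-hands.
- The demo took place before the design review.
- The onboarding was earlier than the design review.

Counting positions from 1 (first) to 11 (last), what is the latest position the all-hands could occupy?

The all-hands must come before the design review, the planning session, and the retro — 3 meetings forced after it.
Everything else can be placed before the all-hands in some valid order, so the all-hands can sit as late as position 11 − 3 = 8.

8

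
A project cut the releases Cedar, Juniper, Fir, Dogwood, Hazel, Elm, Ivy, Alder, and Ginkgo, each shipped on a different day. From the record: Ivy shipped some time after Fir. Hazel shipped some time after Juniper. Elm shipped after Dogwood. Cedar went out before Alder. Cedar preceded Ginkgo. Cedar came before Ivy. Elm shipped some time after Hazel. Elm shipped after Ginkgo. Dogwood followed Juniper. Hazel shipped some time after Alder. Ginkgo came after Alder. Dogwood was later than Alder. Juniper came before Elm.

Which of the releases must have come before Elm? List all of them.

Directly stated before Elm: Dogwood, Ginkgo, Hazel, and Juniper.
Alder reaches Elm via Alder → Ginkgo → Elm.
Cedar reaches Elm via Cedar → Ginkgo → Elm.
No chain forces Fir (or any of the others) ahead of Elm.

Alder, Cedar, Dogwood, Ginkgo, Hazel, Juniper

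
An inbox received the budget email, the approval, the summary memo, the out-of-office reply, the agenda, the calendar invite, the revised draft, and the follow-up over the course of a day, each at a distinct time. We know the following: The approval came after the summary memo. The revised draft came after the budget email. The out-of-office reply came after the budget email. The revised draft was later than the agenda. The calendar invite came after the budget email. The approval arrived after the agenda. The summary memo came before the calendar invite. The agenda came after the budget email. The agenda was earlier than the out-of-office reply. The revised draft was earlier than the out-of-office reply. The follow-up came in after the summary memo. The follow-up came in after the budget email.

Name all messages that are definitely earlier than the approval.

the agenda, the budget email, the summary memo

Directly stated before the approval: the agenda and the summary memo.
The budget email reaches the approval via the budget email → the agenda → the approval.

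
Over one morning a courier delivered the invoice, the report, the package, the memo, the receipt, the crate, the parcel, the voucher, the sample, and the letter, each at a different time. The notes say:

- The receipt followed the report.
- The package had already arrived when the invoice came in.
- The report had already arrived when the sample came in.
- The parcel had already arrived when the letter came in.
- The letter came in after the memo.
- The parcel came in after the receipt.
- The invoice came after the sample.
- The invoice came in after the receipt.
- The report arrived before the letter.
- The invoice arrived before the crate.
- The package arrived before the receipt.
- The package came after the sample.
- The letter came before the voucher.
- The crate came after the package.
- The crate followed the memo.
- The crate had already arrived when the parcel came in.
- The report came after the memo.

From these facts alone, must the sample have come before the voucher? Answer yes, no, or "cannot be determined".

Chain the constraints: the sample → the package → the receipt → the parcel → the letter → the voucher. Each link is directly stated, so the sample comes before the voucher.

yes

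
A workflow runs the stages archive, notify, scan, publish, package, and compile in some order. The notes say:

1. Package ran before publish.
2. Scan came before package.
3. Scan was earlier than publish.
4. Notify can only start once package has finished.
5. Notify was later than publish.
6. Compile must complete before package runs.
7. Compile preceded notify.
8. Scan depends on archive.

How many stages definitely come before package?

Directly stated before package: compile and scan.
Archive reaches package via archive → scan → package.
That's archive, compile, and scan — 3 in all.

3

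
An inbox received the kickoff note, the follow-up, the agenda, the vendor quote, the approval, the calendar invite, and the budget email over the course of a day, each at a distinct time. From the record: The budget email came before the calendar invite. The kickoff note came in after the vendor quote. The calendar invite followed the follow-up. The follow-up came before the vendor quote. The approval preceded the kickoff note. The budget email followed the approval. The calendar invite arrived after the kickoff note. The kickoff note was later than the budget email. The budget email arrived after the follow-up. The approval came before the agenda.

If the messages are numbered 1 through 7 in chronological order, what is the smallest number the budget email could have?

The approval and the follow-up must both come before the budget email — 2 forced predecessors.
Nothing else is forced ahead of the budget email, so its earliest slot is position 2 + 1 = 3.

3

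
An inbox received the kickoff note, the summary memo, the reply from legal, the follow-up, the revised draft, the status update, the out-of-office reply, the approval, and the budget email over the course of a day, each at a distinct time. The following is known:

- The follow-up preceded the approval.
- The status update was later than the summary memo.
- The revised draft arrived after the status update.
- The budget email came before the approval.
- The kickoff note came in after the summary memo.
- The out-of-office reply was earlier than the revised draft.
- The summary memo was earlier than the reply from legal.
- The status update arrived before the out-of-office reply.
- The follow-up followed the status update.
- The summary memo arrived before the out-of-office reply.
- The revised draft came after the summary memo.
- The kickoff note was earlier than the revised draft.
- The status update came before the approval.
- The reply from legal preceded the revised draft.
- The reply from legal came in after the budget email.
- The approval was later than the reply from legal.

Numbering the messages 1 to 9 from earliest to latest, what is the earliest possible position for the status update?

2

The summary memo must come before the status update — 1 forced predecessor.
Nothing else is forced ahead of the status update, so its earliest slot is position 1 + 1 = 2.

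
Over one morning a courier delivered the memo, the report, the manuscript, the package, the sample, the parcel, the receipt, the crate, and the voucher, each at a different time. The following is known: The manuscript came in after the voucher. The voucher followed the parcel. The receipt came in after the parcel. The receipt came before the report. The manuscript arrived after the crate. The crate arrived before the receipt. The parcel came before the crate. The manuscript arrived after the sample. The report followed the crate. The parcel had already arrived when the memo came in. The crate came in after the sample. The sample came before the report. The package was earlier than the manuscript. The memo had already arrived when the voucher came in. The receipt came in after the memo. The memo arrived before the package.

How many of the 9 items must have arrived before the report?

Directly stated before the report: the crate, the receipt, and the sample.
The memo reaches the report via the memo → the receipt → the report.
The parcel reaches the report via the parcel → the receipt → the report.
That's the crate, the memo, the parcel, the receipt, and the sample — 5 in all.

5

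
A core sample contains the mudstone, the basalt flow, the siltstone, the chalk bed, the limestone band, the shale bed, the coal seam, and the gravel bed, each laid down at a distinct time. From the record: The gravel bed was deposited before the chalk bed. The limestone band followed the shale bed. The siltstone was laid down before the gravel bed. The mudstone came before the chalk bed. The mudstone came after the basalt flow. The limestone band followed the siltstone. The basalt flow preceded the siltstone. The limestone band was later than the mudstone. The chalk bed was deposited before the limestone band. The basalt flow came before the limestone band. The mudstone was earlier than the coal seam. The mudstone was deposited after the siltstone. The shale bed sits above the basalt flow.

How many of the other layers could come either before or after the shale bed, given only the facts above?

Forced before the shale bed: the basalt flow; forced after the shale bed: the limestone band.
That leaves the chalk bed, the coal seam, the gravel bed, the mudstone, and the siltstone with no forced order relative to the shale bed — 5.

5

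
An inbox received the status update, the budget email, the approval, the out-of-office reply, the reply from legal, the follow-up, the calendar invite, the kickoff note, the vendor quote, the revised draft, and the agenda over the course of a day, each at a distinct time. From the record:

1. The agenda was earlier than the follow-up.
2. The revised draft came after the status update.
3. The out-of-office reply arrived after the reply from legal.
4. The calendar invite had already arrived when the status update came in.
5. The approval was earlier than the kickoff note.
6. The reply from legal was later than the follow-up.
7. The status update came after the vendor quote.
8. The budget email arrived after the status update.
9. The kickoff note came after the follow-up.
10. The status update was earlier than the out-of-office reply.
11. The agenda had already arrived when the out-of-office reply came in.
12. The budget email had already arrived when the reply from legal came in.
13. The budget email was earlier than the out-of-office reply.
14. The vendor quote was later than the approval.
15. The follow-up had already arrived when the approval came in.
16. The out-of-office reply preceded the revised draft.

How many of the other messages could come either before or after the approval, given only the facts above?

1

Forced before the approval: the agenda and the follow-up; forced after the approval: the budget email, the kickoff note, the out-of-office reply, the reply from legal, the revised draft, the status update, and the vendor quote.
That leaves the calendar invite with no forced order relative to the approval — 1.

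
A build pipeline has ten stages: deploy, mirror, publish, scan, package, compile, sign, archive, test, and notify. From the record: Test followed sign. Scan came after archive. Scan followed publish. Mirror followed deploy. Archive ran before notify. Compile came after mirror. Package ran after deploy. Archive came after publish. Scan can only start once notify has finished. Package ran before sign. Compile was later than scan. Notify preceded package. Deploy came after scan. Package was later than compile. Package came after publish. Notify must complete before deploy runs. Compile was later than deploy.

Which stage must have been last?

test

Every other stage has a chain of constraints placing it before test, so test is last.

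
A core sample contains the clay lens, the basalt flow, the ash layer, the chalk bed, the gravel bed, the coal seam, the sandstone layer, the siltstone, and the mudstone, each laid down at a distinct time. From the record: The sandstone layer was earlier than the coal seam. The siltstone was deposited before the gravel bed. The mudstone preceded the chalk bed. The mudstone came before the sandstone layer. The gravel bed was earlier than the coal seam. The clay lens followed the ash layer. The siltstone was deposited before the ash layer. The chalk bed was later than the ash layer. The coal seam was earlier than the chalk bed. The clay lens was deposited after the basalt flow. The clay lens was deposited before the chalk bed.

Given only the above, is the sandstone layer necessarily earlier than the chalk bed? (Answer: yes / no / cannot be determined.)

yes

Chain the constraints: the sandstone layer → the coal seam → the chalk bed. Each link is directly stated, so the sandstone layer comes before the chalk bed.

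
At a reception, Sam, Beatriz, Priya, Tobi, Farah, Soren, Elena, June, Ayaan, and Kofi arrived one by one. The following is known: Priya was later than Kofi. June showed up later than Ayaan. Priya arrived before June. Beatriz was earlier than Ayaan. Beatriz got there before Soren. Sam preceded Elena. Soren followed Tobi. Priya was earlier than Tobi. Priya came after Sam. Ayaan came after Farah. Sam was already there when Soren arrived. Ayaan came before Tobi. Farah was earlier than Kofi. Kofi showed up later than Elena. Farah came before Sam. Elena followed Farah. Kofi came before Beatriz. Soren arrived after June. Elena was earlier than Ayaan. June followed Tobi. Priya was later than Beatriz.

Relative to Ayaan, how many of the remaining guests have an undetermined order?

1

Forced before Ayaan: Beatriz, Elena, Farah, Kofi, and Sam; forced after Ayaan: June, Soren, and Tobi.
That leaves Priya with no forced order relative to Ayaan — 1.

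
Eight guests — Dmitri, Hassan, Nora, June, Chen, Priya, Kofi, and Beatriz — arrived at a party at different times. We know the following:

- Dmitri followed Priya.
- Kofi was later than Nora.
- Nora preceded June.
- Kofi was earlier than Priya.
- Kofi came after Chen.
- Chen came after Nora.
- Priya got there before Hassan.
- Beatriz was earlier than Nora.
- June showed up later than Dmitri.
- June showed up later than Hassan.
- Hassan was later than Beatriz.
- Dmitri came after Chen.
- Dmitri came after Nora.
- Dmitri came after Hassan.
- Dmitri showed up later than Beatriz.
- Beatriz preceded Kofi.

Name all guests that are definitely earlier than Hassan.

Directly stated before Hassan: Beatriz and Priya.
Chen reaches Hassan via Chen → Kofi → Priya → Hassan.
Kofi reaches Hassan via Kofi → Priya → Hassan.
Nora reaches Hassan via Nora → Kofi → Priya → Hassan.

Beatriz, Chen, Kofi, Nora, Priya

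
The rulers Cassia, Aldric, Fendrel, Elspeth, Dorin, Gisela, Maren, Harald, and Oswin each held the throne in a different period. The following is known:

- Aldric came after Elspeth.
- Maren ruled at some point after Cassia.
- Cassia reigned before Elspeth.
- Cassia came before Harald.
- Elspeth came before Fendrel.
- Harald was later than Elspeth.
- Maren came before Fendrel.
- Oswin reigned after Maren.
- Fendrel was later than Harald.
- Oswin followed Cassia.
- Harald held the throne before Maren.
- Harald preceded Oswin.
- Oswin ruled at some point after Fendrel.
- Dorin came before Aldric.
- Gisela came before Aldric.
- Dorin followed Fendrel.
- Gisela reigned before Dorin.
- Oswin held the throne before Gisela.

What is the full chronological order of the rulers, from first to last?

Cassia, Elspeth, Harald, Maren, Fendrel, Oswin, Gisela, Dorin, Aldric

The constraints fix every adjacent pair, so only one ordering works:
Cassia → Elspeth → Harald → Maren → Fendrel → Oswin → Gisela → Dorin → Aldric.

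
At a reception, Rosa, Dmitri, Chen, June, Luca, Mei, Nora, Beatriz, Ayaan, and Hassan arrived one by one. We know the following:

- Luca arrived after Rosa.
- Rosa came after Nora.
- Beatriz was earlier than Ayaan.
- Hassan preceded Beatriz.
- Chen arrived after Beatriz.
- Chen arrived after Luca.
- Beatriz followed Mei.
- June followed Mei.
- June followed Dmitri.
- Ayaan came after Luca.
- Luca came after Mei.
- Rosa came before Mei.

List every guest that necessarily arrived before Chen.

Directly stated before Chen: Beatriz and Luca.
Hassan reaches Chen via Hassan → Beatriz → Chen.
Mei reaches Chen via Mei → Beatriz → Chen.
Nora reaches Chen via Nora → Rosa → Luca → Chen.
Likewise Rosa reaches Chen by chaining the stated constraints.
No chain forces June (or any of the others) ahead of Chen.

Beatriz, Hassan, Luca, Mei, Nora, Rosa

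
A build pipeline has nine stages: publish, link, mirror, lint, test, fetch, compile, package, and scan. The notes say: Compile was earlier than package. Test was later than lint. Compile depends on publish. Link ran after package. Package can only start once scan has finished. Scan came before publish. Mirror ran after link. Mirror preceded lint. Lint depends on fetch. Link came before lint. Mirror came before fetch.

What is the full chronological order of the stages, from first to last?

The constraints fix every adjacent pair, so only one ordering works:
scan → publish → compile → package → link → mirror → fetch → lint → test.

scan, publish, compile, package, link, mirror, fetch, lint, test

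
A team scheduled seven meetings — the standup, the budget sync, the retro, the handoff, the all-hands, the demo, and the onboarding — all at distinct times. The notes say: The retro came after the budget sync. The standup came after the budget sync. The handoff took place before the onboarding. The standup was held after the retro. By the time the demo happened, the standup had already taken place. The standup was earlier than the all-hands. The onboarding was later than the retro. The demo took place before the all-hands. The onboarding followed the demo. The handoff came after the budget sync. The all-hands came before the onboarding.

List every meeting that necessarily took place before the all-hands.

the budget sync, the demo, the retro, the standup

Directly stated before the all-hands: the demo and the standup.
The budget sync reaches the all-hands via the budget sync → the standup → the all-hands.
The retro reaches the all-hands via the retro → the standup → the all-hands.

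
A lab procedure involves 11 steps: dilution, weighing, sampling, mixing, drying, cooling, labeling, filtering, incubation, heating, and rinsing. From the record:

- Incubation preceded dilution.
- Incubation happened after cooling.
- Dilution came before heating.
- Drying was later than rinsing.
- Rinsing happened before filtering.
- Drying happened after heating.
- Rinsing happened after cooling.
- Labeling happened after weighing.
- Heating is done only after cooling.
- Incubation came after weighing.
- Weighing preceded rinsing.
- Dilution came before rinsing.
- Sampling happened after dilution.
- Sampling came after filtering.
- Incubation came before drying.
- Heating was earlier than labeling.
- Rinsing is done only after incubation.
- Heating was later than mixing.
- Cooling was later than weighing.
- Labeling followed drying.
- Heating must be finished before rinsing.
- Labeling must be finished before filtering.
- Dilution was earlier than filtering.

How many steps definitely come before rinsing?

Directly stated before rinsing: cooling, dilution, heating, incubation, and weighing.
Mixing reaches rinsing via mixing → heating → rinsing.
No chain forces sampling (or any of the others) ahead of rinsing.
That's cooling, dilution, heating, incubation, mixing, and weighing — 6 in all.

6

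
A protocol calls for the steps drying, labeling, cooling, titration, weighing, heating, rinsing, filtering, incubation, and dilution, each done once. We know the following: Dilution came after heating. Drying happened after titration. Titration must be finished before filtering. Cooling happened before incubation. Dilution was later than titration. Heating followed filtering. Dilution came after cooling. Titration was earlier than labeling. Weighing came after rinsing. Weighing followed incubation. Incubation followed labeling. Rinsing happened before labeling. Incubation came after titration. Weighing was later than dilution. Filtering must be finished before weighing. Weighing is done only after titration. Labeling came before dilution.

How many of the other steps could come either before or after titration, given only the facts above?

2

Forced after titration: dilution, drying, filtering, heating, incubation, labeling, and weighing.
That leaves cooling and rinsing with no forced order relative to titration — 2.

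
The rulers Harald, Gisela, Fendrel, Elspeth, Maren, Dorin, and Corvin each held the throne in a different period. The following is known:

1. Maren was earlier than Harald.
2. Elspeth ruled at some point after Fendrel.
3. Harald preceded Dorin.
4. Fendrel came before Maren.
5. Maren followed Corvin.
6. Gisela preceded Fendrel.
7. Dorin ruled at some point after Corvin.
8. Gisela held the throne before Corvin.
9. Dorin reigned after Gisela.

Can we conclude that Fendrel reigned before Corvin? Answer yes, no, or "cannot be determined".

No chain of stated constraints runs from Fendrel to Corvin, and none runs from Corvin to Fendrel either.
So the relative order of Fendrel and Corvin is not fixed by the given facts.

cannot be determined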